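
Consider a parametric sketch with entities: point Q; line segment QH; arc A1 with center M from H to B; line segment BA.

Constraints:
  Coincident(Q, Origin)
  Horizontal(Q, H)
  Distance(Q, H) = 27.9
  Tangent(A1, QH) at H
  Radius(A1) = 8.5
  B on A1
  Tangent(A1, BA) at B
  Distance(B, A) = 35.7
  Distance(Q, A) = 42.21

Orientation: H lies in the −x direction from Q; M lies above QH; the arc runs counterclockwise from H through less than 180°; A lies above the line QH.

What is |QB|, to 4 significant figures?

20.67

Checks: ∠(MH, HQ) = 90.00° ✓; |MH| = 8.500 ✓; |MB| = 8.500 ✓; ∠(MB, BA) = 90.00° ✓; |BA| = 35.70 ✓; |QA| = 42.21 ✓.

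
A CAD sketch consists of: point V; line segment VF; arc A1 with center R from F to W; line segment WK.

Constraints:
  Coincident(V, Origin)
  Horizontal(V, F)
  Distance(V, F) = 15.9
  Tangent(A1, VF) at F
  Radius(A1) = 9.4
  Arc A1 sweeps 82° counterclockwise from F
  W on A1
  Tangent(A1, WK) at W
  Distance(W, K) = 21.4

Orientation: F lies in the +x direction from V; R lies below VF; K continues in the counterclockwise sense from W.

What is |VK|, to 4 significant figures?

29.51

On A1, F sits at bearing 90° from R; an 82° counterclockwise sweep puts W at bearing 172°, so W = R + 9.4·(cos 172°, sin 172°) = (6.591, -8.092). The tangent condition forces RW to be normal to WK, so WK runs along (−sin 172°, cos 172°); with |WK| = 21.4, K = (3.613, -29.28). Then |VK| = |K − V| = 29.51.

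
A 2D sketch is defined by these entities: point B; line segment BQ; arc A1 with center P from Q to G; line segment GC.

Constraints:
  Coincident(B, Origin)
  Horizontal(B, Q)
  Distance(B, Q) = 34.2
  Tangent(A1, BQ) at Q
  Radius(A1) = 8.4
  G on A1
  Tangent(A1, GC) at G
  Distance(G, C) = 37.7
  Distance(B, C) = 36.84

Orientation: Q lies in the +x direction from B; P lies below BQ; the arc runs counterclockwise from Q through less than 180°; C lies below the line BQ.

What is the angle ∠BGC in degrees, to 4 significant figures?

66.82°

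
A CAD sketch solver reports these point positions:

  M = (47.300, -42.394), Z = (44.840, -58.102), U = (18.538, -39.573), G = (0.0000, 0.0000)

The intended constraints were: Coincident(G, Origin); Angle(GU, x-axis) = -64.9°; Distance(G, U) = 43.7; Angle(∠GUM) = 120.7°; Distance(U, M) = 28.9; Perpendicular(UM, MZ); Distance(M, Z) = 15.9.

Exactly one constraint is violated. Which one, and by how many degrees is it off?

Perpendicular(UM, MZ) — off by 3.30°.

G = (0.00, 0.00) ✓; GU at -64.90° ✓; |GU| = 43.70 ✓; ∠GUM = 120.7° ✓; |UM| = 28.90 ✓; ∠(UM, MZ) = 93.30° ✗; |MZ| = 15.90 ✓.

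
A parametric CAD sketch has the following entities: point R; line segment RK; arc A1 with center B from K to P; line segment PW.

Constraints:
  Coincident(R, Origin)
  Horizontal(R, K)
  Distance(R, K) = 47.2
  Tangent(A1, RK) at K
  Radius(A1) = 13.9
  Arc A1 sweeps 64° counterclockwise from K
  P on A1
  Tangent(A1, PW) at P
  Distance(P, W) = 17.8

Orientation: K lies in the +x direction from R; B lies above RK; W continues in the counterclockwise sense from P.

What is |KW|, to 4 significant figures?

31.28

R is at the origin; R and K share the same y with |RK| = 47.2 and K on the +x side, so K = (47.20, 0.000). A1 meets RK tangentially, so BK is at right angles to RK, so B = K + (0, 13.9) = (47.20, 13.90). On A1, K sits at bearing -90° from B; a 64° counterclockwise sweep puts P at bearing -26°, so P = B + 13.9·(cos -26°, sin -26°) = (59.69, 7.807). Tangency of A1 to PW means the radius BP is perpendicular to PW, so PW runs along (−sin -26°, cos -26°); with |PW| = 17.8, W = (67.50, 23.81). Then |KW| = |W − K| = 31.28.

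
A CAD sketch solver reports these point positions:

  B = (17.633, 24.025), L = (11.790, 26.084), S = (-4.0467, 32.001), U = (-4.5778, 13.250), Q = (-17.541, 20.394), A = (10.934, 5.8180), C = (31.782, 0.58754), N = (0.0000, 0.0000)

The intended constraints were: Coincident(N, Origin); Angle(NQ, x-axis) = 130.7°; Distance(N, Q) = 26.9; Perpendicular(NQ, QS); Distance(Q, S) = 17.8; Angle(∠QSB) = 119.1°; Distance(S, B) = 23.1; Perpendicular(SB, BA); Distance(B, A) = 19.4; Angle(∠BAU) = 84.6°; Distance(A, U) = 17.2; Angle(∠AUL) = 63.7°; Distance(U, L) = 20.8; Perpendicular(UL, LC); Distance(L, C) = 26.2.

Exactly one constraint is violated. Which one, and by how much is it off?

Distance(L, C) = 26.2 — off by 6.20.

N = (0.00, 0.00) ✓; NQ at 130.7° ✓; |NQ| = 26.90 ✓; ∠(NQ, QS) = 90.00° ✓; |QS| = 17.80 ✓; ∠QSB = 119.1° ✓; |SB| = 23.10 ✓; ∠(SB, BA) = 90.00° ✓; |BA| = 19.40 ✓; ∠BAU = 84.60° ✓; |AU| = 17.20 ✓; ∠AUL = 63.70° ✓; |UL| = 20.80 ✓; ∠(UL, LC) = 90.00° ✓; |LC| = 32.40 ✗.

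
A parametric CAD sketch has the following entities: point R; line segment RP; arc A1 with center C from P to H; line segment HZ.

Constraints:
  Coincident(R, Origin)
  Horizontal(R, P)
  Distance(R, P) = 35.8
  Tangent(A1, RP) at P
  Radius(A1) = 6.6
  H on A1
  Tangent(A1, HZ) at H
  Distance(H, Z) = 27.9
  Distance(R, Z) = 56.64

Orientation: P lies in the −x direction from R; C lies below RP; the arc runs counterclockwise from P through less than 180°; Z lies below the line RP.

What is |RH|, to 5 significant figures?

42.752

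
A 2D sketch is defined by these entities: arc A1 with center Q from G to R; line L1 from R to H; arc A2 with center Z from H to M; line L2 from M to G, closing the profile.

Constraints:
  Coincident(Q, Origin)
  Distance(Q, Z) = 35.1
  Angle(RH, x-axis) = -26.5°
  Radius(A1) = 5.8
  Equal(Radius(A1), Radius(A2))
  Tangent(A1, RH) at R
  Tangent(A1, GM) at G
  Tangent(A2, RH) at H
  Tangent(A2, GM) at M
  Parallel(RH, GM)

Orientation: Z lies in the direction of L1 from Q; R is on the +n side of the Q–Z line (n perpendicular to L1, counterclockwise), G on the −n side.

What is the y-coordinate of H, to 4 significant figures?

-10.47

The slot axis is L1's direction at -26.5°, so u = (cos -26.5°, sin -26.5°) = (0.8949, -0.4462) and n = (−sin -26.5°, cos -26.5°) = (0.4462, 0.8949). Q is at the origin and Z lies 35.1 along u from Q, so Z = 35.1·u = (31.41, -15.66). Tangency of A1 to both parallel lines with radius 5.8 puts R and G at Q ± 5.8·n: R = (2.588, 5.191), G = (-2.588, -5.191). Equal radii place H and M the same way about Z: H = Z + 5.8·n = (34.00, -10.47), M = Z − 5.8·n = (28.82, -20.85). So H.y = -10.47.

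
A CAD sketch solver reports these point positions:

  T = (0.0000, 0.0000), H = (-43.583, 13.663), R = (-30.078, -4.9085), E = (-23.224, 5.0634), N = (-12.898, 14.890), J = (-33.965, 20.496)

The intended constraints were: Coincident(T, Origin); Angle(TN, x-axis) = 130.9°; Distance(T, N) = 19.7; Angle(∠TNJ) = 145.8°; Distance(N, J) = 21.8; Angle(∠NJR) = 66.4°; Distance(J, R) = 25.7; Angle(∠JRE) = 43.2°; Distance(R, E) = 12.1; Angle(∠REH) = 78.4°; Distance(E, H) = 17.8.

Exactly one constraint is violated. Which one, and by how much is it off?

Distance(E, H) = 17.8 — off by 4.30.

T = (0.00, 0.00) ✓; TN at 130.9° ✓; |TN| = 19.70 ✓; ∠TNJ = 145.8° ✓; |NJ| = 21.80 ✓; ∠NJR = 66.40° ✓; |JR| = 25.70 ✓; ∠JRE = 43.20° ✓; |RE| = 12.10 ✓; ∠REH = 78.40° ✓; |EH| = 22.10 ✗.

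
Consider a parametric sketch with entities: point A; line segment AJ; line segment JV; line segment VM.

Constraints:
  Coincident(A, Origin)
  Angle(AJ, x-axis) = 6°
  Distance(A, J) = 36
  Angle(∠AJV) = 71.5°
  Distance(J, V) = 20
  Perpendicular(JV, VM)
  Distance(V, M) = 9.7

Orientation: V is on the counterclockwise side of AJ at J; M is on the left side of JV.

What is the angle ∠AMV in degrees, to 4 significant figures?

160.7°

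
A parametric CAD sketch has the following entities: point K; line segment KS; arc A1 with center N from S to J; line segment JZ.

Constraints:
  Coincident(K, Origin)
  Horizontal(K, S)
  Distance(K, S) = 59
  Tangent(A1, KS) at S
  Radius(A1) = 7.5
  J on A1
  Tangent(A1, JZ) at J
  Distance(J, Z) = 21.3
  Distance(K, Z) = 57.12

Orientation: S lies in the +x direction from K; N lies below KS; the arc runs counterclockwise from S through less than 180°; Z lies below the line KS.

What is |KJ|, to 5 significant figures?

51.982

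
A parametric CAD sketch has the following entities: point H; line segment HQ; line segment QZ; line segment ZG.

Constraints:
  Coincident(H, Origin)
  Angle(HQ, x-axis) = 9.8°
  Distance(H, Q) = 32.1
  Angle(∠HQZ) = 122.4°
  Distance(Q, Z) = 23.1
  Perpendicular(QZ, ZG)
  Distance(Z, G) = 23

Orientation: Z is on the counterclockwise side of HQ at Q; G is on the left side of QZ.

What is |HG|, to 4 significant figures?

40.51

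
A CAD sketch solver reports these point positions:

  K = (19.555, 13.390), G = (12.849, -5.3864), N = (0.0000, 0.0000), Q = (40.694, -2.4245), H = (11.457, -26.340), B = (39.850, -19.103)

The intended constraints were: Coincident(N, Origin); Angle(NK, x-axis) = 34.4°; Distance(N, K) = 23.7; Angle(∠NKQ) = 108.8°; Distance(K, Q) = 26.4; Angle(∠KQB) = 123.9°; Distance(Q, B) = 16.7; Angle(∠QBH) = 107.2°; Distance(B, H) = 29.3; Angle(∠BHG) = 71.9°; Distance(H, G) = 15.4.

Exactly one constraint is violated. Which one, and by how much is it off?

Distance(H, G) = 15.4 — off by 5.60.

N = (0.00, 0.00) ✓; NK at 34.40° ✓; |NK| = 23.70 ✓; ∠NKQ = 108.8° ✓; |KQ| = 26.40 ✓; ∠KQB = 123.9° ✓; |QB| = 16.70 ✓; ∠QBH = 107.2° ✓; |BH| = 29.30 ✓; ∠BHG = 71.90° ✓; |HG| = 21.00 ✗.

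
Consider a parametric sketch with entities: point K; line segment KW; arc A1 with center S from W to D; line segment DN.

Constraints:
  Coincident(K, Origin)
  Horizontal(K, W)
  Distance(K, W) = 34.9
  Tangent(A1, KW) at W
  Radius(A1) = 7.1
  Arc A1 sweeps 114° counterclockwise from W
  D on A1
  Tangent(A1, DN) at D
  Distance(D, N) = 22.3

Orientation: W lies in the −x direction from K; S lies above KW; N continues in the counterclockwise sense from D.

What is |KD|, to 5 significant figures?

30.118

K is at the origin; KW is horizontal with |KW| = 34.9 and W on the −x side, so W = (-34.900, 0.0000). The tangent condition forces SW to be normal to KW, so S = W + (0, 7.1) = (-34.900, 7.1000). On A1, W sits at bearing -90° from S; a 114° counterclockwise sweep puts D at bearing 24°, so D = S + 7.1·(cos 24°, sin 24°) = (-28.414, 9.9878). Then |KD| = |D − K| = 30.118.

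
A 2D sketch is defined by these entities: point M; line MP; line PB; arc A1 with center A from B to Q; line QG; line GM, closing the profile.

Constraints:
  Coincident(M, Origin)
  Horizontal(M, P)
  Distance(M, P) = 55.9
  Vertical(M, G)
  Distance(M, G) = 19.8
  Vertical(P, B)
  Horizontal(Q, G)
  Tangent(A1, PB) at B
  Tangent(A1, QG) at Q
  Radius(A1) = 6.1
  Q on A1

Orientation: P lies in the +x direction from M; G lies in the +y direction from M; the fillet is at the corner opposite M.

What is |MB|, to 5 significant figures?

57.554

M is at the origin; M and P share the same y with |MP| = 55.9 and P on the +x side, so P = (55.900, 0.0000). MG is vertical with |MG| = 19.8 and G on the +y side, so G = (0.0000, 19.800). The virtual corner opposite M is at (55.900, 19.800). Tangency of A1 to PB means the radius AB is perpendicular to PB and A1 meets QG tangentially, so AQ is at right angles to QG, with radius 6.1, so the center A sits 6.1 in from both sides at A = (49.800, 13.700). That places the tangent points at B = (55.900, 13.700) on PB and Q = (49.800, 19.800) on QG. Then |MB| = |B − M| = 57.554.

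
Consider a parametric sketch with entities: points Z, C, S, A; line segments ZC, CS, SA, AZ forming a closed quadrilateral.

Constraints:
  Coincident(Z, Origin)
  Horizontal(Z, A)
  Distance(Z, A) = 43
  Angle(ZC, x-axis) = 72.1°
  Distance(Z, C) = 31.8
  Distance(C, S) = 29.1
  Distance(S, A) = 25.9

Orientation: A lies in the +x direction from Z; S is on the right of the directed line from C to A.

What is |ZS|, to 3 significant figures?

17.3

Checks: |CS| = 29.10 ✓; |SA| = 25.90 ✓.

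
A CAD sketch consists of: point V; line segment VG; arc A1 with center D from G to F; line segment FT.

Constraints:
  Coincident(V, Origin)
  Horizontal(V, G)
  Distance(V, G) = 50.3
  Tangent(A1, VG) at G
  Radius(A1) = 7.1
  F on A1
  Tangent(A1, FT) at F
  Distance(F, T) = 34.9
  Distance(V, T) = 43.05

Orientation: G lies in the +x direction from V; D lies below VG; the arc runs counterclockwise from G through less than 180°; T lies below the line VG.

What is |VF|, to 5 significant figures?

44.294

Checks: ∠(DG, GV) = 90.00° ✓; |DF| = 7.100 ✓; ∠(DF, FT) = 90.00° ✓; |FT| = 34.90 ✓; |VT| = 43.05 ✓.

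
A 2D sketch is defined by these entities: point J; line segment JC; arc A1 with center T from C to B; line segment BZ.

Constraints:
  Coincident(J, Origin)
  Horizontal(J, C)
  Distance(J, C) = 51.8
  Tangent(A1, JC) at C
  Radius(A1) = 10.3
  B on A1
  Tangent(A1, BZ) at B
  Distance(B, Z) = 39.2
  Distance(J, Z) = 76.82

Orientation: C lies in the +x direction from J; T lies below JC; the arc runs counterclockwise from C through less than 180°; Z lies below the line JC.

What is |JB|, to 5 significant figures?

44.743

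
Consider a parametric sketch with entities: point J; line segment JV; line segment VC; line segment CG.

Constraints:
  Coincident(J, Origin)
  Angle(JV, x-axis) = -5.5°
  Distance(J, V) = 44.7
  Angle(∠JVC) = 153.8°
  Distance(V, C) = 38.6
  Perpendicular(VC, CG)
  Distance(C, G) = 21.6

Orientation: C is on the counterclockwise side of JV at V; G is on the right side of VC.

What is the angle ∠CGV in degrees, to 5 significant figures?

60.769°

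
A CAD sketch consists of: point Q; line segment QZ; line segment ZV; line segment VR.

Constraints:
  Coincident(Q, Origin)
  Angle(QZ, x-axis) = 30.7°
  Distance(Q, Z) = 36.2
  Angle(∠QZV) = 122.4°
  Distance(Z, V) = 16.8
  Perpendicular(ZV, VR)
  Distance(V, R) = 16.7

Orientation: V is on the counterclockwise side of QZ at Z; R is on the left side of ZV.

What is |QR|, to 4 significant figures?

38.76

Q is at the origin; QZ runs at 30.7° with length 36.2, so Z = 36.2·(cos 30.7°, sin 30.7°) = (31.13, 18.48). ∠QZV = 122.4°, so ZV runs at 30.7° + (180° − 122.4°) = 88.30° from the x-axis; with |ZV| = 16.8, V = Z + 16.8·(cos 88.30°, sin 88.30°) = (31.63, 35.27). ZV is perpendicular to VR; with |VR| = 16.7 on the left of ZV, R = V + 16.7·(-0.9996, 0.02967) = (14.93, 35.77). Then |QR| = |R − Q| = 38.76.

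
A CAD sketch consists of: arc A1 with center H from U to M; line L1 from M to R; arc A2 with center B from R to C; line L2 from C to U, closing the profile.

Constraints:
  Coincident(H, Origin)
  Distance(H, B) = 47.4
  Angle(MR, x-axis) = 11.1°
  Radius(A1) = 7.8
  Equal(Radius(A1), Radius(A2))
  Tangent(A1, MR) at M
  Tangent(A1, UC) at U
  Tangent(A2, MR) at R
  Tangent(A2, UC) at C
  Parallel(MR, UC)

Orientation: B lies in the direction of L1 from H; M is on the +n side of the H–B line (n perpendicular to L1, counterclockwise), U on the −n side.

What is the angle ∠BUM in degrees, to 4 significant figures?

80.66°

H is at the origin and B lies 47.4 along u from H, so B = 47.4·u = (46.51, 9.126). Tangency of A1 to both parallel lines with radius 7.8 puts M and U at H ± 7.8·n: M = (-1.502, 7.654), U = (1.502, -7.654). Then cos ∠BUM = UB·UM / (|UB||UM|), giving 80.66°.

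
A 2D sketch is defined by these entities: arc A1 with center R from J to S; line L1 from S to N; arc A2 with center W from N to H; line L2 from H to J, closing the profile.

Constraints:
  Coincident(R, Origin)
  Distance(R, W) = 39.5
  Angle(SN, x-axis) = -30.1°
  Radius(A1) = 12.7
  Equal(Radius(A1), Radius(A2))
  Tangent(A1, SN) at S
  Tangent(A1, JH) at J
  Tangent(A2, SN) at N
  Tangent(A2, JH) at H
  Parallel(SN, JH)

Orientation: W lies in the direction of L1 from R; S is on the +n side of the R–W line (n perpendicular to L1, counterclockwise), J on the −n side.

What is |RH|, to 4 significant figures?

41.49

Tangency of A1 to both parallel lines with radius 12.7 puts S and J at R ± 12.7·n: S = (6.369, 10.99), J = (-6.369, -10.99). Equal radii place N and H the same way about W: N = W + 12.7·n = (40.54, -8.822), H = W − 12.7·n = (27.80, -30.80). Then |RH| = |H − R| = 41.49.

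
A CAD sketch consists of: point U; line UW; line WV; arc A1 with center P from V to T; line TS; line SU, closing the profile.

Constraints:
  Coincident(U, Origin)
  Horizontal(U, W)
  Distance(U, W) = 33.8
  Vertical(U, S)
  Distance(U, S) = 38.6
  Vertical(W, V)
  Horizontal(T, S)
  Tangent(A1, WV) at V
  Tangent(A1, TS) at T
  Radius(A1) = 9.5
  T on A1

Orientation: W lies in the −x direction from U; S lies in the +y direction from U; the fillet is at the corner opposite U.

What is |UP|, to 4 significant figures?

37.91

U and S share the same x with |US| = 38.6 and S on the +y side, so S = (0.000, 38.60). The virtual corner opposite U is at (-33.80, 38.60). The tangent condition forces PV to be normal to WV and A1 meets TS tangentially, so PT is at right angles to TS, with radius 9.5, so the center P sits 9.5 in from both sides at P = (-24.30, 29.10). Then |UP| = |P − U| = 37.91.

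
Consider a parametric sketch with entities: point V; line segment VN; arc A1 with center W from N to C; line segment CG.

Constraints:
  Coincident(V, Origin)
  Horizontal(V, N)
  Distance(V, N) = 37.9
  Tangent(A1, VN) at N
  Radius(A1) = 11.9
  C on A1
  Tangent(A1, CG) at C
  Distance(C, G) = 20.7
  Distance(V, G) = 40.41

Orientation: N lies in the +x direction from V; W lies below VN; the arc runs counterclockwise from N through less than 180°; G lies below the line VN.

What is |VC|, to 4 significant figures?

28.33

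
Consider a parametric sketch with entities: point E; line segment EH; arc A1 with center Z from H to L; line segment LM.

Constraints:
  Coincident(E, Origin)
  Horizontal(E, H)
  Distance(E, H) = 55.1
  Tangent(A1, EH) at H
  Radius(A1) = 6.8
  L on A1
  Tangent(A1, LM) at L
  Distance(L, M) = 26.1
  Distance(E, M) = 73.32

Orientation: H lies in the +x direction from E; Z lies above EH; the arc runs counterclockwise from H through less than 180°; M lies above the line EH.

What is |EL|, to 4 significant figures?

62.05

Checks: |ZL| = 6.800 ✓; ∠(ZL, LM) = 90.00° ✓; |LM| = 26.10 ✓; |EM| = 73.32 ✓.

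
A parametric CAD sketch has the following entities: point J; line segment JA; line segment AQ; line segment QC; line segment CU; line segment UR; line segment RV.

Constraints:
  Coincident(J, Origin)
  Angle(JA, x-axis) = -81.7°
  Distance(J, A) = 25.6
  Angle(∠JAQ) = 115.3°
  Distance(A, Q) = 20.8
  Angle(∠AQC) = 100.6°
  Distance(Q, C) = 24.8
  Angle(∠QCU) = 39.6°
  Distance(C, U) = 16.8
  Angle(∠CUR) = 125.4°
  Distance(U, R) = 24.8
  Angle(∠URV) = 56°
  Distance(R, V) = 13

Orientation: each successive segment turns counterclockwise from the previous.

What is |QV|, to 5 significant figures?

4.8170

J is at the origin; JA runs at -81.7° with length 25.6, so A = (3.6955, -25.332). ∠JAQ = 115.3° gives AQ at -17.000° from the x-axis; with |AQ| = 20.8, Q = (23.587, -31.413). ∠AQC = 100.6° gives QC at 62.400° from the x-axis; with |QC| = 24.8, C = (35.076, -9.4353). ∠QCU = 39.6° gives CU at -157.20° from the x-axis; with |CU| = 16.8, U = (19.589, -15.946). ∠CUR = 125.4° gives UR at -102.60° from the x-axis; with |UR| = 24.8, R = (14.179, -40.148). ∠URV = 56.0° gives RV at 21.400° from the x-axis; with |RV| = 13.0, V = (26.283, -35.405). Then |QV| = |V − Q| = 4.8170.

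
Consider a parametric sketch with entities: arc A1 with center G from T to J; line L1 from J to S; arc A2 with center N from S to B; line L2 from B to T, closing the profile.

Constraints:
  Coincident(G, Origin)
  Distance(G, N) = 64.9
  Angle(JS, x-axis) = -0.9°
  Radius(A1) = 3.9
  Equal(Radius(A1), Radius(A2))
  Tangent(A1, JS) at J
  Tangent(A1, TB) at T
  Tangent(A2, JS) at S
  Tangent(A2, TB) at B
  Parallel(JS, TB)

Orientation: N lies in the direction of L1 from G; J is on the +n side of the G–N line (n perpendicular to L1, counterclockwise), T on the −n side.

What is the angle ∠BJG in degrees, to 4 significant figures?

83.15°

Tangency of A1 to both parallel lines with radius 3.9 puts J and T at G ± 3.9·n: J = (0.06126, 3.900), T = (-0.06126, -3.900). Equal radii place S and B the same way about N: S = N + 3.9·n = (64.95, 2.880), B = N − 3.9·n = (64.83, -4.919). Then cos ∠BJG = JB·JG / (|JB||JG|), giving 83.15°.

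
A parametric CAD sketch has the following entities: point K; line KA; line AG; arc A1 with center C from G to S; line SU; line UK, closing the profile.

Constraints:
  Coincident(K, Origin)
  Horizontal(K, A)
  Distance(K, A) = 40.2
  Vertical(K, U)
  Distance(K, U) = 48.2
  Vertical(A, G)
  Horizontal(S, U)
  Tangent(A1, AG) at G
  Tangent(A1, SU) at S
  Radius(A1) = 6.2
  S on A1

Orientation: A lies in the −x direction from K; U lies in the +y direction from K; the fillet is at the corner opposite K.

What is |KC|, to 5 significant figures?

54.037

K and U share the same x with |KU| = 48.2 and U on the +y side, so U = (0.0000, 48.200). The virtual corner opposite K is at (-40.200, 48.200). The tangent condition forces CG to be normal to AG and A1 meets SU tangentially, so CS is at right angles to SU, with radius 6.2, so the center C sits 6.2 in from both sides at C = (-34.000, 42.000). Then |KC| = |C − K| = 54.037.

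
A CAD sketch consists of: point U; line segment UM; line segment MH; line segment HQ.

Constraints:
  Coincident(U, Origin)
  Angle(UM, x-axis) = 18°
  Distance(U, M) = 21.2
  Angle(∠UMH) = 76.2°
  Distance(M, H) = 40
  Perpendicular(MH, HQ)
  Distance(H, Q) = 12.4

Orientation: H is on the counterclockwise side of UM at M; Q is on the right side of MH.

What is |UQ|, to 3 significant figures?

48.1

U is at the origin; UM runs at 18.0° with length 21.2, so M = 21.2·(cos 18.0°, sin 18.0°) = (20.2, 6.55). ∠UMH = 76.2°, so MH runs at 18.0° + (180° − 76.2°) = 122° from the x-axis; with |MH| = 40.0, H = M + 40.0·(cos 122°, sin 122°) = (-0.916, 40.5). MH is perpendicular to HQ; with |HQ| = 12.4 on the right of MH, Q = H + 12.4·(0.850, 0.527) = (9.62, 47.1). Then |UQ| = |Q − U| = 48.1.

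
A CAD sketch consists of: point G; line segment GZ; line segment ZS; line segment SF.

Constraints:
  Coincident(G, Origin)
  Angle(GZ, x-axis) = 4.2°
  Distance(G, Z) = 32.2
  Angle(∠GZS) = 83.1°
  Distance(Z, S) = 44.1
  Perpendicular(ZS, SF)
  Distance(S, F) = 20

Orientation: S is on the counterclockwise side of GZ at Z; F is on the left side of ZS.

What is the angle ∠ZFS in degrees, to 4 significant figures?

65.61°

G is at the origin; GZ runs at 4.2° with length 32.2, so Z = 32.2·(cos 4.2°, sin 4.2°) = (32.11, 2.358). ∠GZS = 83.1°, so ZS runs at 4.2° + (180° − 83.1°) = 101.1° from the x-axis; with |ZS| = 44.1, S = Z + 44.1·(cos 101.1°, sin 101.1°) = (23.62, 45.63). ZS is perpendicular to SF; with |SF| = 20.0 on the left of ZS, F = S + 20.0·(-0.9813, -0.1925) = (3.997, 41.78). Then cos ∠ZFS = FZ·FS / (|FZ||FS|), giving 65.61°.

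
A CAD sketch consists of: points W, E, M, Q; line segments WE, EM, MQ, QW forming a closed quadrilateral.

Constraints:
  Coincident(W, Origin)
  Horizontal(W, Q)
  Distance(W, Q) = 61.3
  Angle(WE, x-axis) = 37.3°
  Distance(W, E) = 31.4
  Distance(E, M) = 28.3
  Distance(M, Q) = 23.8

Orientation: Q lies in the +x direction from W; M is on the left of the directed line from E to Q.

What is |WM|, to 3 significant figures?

57.6

W is at the origin; W and Q share the same y with |WQ| = 61.3 and Q in +x, so Q = (61.3, 0). WE runs at 37.3° with |WE| = 31.4, so E = (25.0, 19.0). M is determined by |EM| = 28.3 and |MQ| = 23.8 together: it lies at the intersection of circle(E, 28.3) and circle(Q, 23.8). With |EQ| = 41.0, the foot of the radical line on EQ is 23.4 from E and the perpendicular offset is √(28.3² − 23.4²) = 16.0. Taking the left-of-EQ solution: M = (53.1, 22.3).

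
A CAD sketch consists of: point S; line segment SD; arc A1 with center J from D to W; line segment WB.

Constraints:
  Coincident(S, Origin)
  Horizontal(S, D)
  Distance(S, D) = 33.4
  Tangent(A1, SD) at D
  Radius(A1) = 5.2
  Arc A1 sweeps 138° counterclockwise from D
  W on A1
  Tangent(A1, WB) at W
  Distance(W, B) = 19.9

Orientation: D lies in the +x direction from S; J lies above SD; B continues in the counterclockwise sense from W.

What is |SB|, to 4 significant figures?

31.45

On A1, D sits at bearing -90° from J; a 138° counterclockwise sweep puts W at bearing 48°, so W = J + 5.2·(cos 48°, sin 48°) = (36.88, 9.064). The tangent condition forces JW to be normal to WB, so WB runs along (−sin 48°, cos 48°); with |WB| = 19.9, B = (22.09, 22.38). Then |SB| = |B − S| = 31.45.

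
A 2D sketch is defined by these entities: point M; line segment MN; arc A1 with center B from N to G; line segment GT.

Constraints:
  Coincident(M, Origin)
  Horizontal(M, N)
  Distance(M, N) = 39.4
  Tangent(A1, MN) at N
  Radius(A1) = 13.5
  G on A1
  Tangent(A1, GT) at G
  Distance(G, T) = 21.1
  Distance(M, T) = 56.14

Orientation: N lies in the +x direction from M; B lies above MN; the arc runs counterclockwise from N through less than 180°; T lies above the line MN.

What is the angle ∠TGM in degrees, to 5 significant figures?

82.160°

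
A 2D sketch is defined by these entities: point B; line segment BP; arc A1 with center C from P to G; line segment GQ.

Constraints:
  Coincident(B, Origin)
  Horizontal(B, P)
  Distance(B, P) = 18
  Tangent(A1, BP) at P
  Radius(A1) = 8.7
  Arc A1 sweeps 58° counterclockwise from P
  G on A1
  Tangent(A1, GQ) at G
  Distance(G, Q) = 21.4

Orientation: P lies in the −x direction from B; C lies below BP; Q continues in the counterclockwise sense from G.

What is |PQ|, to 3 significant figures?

29.1

B is at the origin; BP is horizontal with |BP| = 18.0 and P on the −x side, so P = (-18.0, 0.00). Since A1 is tangent to BP there, CP ⟂ BP, so C = P + (0, -8.7) = (-18.0, -8.70). On A1, P sits at bearing 90° from C; a 58° counterclockwise sweep puts G at bearing 148°, so G = C + 8.7·(cos 148°, sin 148°) = (-25.4, -4.09). Tangency of A1 to GQ means the radius CG is perpendicular to GQ, so GQ runs along (−sin 148°, cos 148°); with |GQ| = 21.4, Q = (-36.7, -22.2). Then |PQ| = |Q − P| = 29.1.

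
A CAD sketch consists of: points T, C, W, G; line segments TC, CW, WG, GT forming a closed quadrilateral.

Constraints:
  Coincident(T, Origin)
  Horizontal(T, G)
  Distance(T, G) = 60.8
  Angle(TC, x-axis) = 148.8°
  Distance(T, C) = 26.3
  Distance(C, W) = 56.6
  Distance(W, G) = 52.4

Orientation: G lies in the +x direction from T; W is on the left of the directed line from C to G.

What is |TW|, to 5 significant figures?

48.780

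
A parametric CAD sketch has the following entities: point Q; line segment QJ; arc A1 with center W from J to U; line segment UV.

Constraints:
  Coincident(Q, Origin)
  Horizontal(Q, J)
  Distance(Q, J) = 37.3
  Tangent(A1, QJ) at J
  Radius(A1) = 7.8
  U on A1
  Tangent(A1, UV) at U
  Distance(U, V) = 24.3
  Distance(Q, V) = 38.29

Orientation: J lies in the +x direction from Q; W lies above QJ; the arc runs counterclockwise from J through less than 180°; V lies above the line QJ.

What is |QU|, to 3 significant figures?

44.6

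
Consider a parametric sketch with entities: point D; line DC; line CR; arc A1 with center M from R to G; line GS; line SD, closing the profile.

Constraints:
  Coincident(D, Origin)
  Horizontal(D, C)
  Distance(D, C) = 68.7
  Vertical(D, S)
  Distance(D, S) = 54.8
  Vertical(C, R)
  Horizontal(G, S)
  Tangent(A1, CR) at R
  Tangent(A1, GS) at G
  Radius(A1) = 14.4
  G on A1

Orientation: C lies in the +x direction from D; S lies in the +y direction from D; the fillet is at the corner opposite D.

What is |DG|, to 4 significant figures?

77.15

D is at the origin; DC is horizontal with |DC| = 68.7 and C on the +x side, so C = (68.70, 0.000). D and S share the same x with |DS| = 54.8 and S on the +y side, so S = (0.000, 54.80). The virtual corner opposite D is at (68.70, 54.80). A1 meets CR tangentially, so MR is at right angles to CR and the tangent condition forces MG to be normal to GS, with radius 14.4, so the center M sits 14.4 in from both sides at M = (54.30, 40.40). That places the tangent points at R = (68.70, 40.40) on CR and G = (54.30, 54.80) on GS. Then |DG| = |G − D| = 77.15.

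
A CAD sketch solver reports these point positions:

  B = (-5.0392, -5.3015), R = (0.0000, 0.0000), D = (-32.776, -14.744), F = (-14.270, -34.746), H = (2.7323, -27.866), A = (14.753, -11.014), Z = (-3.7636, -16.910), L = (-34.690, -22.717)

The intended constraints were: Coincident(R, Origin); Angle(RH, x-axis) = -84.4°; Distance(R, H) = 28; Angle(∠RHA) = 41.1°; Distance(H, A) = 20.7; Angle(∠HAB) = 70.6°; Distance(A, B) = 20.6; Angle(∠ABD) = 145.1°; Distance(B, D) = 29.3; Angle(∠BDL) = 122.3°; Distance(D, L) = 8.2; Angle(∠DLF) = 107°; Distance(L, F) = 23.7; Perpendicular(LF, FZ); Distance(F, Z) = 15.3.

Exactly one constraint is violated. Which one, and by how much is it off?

Distance(F, Z) = 15.3 — off by 5.40.

R = (0.00, 0.00) ✓; RH at -84.40° ✓; |RH| = 28.00 ✓; ∠RHA = 41.10° ✓; |HA| = 20.70 ✓; ∠HAB = 70.60° ✓; |AB| = 20.60 ✓; ∠ABD = 145.1° ✓; |BD| = 29.30 ✓; ∠BDL = 122.3° ✓; |DL| = 8.200 ✓; ∠DLF = 107.0° ✓; |LF| = 23.70 ✓; ∠(LF, FZ) = 90.00° ✓; |FZ| = 20.70 ✗.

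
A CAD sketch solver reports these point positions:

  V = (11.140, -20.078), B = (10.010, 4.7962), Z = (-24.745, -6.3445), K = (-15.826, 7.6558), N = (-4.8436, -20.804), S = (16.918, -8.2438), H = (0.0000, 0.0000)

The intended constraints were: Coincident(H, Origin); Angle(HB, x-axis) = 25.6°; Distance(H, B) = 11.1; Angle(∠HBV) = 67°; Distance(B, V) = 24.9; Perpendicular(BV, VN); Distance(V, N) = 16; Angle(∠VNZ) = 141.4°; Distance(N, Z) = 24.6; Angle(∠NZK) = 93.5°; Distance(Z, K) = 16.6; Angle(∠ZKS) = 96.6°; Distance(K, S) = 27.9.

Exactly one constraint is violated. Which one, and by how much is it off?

Distance(K, S) = 27.9 — off by 8.50.

H = (0.00, 0.00) ✓; HB at 25.60° ✓; |HB| = 11.10 ✓; ∠HBV = 67.00° ✓; |BV| = 24.90 ✓; ∠(BV, VN) = 90.00° ✓; |VN| = 16.00 ✓; ∠VNZ = 141.4° ✓; |NZ| = 24.60 ✓; ∠NZK = 93.50° ✓; |ZK| = 16.60 ✓; ∠ZKS = 96.60° ✓; |KS| = 36.40 ✗.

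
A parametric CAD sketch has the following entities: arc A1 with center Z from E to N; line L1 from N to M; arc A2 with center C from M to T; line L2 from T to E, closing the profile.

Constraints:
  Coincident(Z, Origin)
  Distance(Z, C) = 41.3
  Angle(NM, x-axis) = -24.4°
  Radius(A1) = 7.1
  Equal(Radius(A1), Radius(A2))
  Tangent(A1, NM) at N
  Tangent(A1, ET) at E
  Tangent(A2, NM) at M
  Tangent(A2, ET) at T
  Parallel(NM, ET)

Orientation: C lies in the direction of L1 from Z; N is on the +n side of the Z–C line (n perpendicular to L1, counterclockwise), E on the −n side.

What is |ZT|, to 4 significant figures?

41.91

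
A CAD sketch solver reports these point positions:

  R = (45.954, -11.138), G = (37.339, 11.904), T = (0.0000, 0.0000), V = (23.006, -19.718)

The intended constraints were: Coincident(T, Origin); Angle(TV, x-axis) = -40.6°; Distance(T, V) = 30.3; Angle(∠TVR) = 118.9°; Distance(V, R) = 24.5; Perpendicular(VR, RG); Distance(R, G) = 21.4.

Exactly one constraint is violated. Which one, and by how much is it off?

Distance(R, G) = 21.4 — off by 3.20.

T = (0.00, 0.00) ✓; TV at -40.60° ✓; |TV| = 30.30 ✓; ∠TVR = 118.9° ✓; |VR| = 24.50 ✓; ∠(VR, RG) = 90.00° ✓; |RG| = 24.60 ✗.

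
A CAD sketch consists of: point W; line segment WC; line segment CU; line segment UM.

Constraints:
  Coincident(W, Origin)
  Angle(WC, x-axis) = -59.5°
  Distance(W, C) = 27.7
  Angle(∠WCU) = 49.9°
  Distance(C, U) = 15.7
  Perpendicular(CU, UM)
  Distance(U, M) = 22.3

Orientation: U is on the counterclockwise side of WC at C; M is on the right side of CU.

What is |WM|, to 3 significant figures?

43.5

∠WCU = 49.9°, so CU runs at -59.5° + (180° − 49.9°) = 70.6° from the x-axis; with |CU| = 15.7, U = C + 15.7·(cos 70.6°, sin 70.6°) = (19.3, -9.06). CU ⟂ UM; with |UM| = 22.3 on the right of CU, M = U + 22.3·(0.943, -0.332) = (40.3, -16.5). Then |WM| = |M − W| = 43.5.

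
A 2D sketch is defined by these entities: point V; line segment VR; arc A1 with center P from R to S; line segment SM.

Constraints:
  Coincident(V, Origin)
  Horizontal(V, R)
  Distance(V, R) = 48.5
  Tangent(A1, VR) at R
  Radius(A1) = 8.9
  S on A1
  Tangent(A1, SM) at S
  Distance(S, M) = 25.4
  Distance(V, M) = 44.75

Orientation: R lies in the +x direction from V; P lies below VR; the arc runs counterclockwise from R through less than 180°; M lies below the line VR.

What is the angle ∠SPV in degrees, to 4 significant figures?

6.443°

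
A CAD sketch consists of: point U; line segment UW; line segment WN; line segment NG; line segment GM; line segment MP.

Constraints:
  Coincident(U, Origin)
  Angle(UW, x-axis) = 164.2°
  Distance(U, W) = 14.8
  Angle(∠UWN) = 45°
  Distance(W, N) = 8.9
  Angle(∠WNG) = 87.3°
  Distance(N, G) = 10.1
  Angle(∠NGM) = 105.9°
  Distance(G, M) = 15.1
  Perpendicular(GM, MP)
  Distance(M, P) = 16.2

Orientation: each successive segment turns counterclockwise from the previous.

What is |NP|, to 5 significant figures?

19.008

U is at the origin; UW runs at 164.2° with length 14.8, so W = (-14.241, 4.0297). ∠UWN = 45.0° gives WN at -60.800° from the x-axis; with |WN| = 8.9, N = (-9.8989, -3.7393). ∠WNG = 87.3° gives NG at 31.900° from the x-axis; with |NG| = 10.1, G = (-1.3243, 1.5980). ∠NGM = 105.9° gives GM at 106.00° from the x-axis; with |GM| = 15.1, M = (-5.4864, 16.113). GM ⟂ MP, so MP runs at -164.00°; with |MP| = 16.2, P = (-21.059, 11.648). Then |NP| = |P − N| = 19.008.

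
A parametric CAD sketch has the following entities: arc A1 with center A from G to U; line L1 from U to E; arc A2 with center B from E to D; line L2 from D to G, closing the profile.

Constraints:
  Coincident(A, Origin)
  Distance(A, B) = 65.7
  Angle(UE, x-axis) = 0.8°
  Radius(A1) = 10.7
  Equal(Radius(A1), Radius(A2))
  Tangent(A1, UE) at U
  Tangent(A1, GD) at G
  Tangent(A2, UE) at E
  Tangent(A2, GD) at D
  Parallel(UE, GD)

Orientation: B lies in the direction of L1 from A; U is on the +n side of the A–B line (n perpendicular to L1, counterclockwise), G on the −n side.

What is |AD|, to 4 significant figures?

66.57

The slot axis is L1's direction at 0.8°, so u = (cos 0.8°, sin 0.8°) = (0.9999, 0.01396) and n = (−sin 0.8°, cos 0.8°) = (-0.01396, 0.9999). A is at the origin and B lies 65.7 along u from A, so B = 65.7·u = (65.69, 0.9173). Tangency of A1 to both parallel lines with radius 10.7 puts U and G at A ± 10.7·n: U = (-0.1494, 10.70), G = (0.1494, -10.70). Equal radii place E and D the same way about B: E = B + 10.7·n = (65.54, 11.62), D = B − 10.7·n = (65.84, -9.782). Then |AD| = |D − A| = 66.57.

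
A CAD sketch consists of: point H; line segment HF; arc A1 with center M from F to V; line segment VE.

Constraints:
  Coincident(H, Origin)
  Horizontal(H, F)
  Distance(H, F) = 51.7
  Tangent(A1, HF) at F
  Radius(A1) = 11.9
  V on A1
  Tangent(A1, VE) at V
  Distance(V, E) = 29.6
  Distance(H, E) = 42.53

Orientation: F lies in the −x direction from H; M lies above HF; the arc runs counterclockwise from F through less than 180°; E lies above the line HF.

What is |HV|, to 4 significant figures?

41.66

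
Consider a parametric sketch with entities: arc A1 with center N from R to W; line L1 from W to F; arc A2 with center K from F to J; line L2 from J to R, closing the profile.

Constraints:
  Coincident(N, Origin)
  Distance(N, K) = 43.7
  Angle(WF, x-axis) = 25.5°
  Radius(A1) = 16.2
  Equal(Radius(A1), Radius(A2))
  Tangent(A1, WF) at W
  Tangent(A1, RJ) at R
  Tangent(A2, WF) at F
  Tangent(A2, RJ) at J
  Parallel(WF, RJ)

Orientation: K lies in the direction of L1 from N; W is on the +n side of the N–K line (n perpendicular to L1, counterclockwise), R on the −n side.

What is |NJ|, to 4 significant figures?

46.61

Tangency of A1 to both parallel lines with radius 16.2 puts W and R at N ± 16.2·n: W = (-6.974, 14.62), R = (6.974, -14.62). Equal radii place F and J the same way about K: F = K + 16.2·n = (32.47, 33.44), J = K − 16.2·n = (46.42, 4.191). Then |NJ| = |J − N| = 46.61.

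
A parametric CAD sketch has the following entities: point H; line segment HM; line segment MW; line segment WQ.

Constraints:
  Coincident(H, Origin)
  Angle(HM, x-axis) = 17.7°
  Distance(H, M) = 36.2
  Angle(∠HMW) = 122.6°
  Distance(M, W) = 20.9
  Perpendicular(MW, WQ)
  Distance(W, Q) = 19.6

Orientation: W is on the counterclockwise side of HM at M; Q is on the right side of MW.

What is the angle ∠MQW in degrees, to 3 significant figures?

46.8°

∠HMW = 122.6°, so MW runs at 17.7° + (180° − 122.6°) = 75.1° from the x-axis; with |MW| = 20.9, W = M + 20.9·(cos 75.1°, sin 75.1°) = (39.9, 31.2). The perpendicularity gives WQ at right angles to MW; with |WQ| = 19.6 on the right of MW, Q = W + 19.6·(0.966, -0.257) = (58.8, 26.2). Then cos ∠MQW = QM·QW / (|QM||QW|), giving 46.8°.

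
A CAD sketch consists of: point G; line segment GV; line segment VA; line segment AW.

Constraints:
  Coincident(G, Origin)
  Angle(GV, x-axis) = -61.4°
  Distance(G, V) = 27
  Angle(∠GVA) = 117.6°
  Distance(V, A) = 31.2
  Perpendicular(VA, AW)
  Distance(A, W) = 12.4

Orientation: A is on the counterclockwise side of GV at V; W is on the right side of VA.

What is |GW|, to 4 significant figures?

56.83

G is at the origin; GV runs at -61.4° with length 27.0, so V = 27.0·(cos -61.4°, sin -61.4°) = (12.92, -23.71). ∠GVA = 117.6°, so VA runs at -61.4° + (180° − 117.6°) = 1.000° from the x-axis; with |VA| = 31.2, A = V + 31.2·(cos 1.000°, sin 1.000°) = (44.12, -23.16). VA is perpendicular to AW; with |AW| = 12.4 on the right of VA, W = A + 12.4·(0.01745, -0.9998) = (44.34, -35.56). Then |GW| = |W − G| = 56.83.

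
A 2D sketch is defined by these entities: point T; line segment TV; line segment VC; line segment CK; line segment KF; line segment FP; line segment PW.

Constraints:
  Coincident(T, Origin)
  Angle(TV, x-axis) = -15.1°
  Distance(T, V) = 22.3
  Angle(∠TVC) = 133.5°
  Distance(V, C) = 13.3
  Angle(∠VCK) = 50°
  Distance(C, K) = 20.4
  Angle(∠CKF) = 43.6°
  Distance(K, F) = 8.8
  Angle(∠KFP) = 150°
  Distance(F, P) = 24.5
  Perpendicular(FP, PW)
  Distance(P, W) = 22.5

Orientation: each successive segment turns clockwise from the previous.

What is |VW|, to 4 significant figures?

31.10

T is at the origin; TV runs at -15.1° with length 22.3, so V = (21.53, -5.809). ∠TVC = 133.5° gives VC at -61.60° from the x-axis; with |VC| = 13.3, C = (27.86, -17.51). ∠VCK = 50.0° gives CK at 168.4° from the x-axis; with |CK| = 20.4, K = (7.873, -13.41). ∠CKF = 43.6° gives KF at 32.00° from the x-axis; with |KF| = 8.8, F = (15.34, -8.743). ∠KFP = 150.0° gives FP at 2.000° from the x-axis; with |FP| = 24.5, P = (39.82, -7.888). FP ⟂ PW, so PW runs at -88.00°; with |PW| = 22.5, W = (40.61, -30.37). Then |VW| = |W − V| = 31.10.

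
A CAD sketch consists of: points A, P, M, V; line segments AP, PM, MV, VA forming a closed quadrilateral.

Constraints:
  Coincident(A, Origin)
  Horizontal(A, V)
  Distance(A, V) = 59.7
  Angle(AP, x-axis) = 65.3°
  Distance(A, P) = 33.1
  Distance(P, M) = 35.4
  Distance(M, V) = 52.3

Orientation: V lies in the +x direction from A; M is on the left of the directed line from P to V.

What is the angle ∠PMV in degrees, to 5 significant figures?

74.650°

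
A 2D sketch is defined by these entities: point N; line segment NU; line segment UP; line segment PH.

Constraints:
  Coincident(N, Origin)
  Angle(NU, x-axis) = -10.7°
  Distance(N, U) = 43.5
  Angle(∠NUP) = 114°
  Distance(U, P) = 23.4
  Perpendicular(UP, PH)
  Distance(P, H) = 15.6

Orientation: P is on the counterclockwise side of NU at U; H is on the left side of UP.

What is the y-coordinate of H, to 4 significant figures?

20.04

∠NUP = 114.0°, so UP runs at -10.7° + (180° − 114.0°) = 55.30° from the x-axis; with |UP| = 23.4, P = U + 23.4·(cos 55.30°, sin 55.30°) = (56.06, 11.16). UP is perpendicular to PH; with |PH| = 15.6 on the left of UP, H = P + 15.6·(-0.8221, 0.5693) = (43.24, 20.04). So H.y = 20.04.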